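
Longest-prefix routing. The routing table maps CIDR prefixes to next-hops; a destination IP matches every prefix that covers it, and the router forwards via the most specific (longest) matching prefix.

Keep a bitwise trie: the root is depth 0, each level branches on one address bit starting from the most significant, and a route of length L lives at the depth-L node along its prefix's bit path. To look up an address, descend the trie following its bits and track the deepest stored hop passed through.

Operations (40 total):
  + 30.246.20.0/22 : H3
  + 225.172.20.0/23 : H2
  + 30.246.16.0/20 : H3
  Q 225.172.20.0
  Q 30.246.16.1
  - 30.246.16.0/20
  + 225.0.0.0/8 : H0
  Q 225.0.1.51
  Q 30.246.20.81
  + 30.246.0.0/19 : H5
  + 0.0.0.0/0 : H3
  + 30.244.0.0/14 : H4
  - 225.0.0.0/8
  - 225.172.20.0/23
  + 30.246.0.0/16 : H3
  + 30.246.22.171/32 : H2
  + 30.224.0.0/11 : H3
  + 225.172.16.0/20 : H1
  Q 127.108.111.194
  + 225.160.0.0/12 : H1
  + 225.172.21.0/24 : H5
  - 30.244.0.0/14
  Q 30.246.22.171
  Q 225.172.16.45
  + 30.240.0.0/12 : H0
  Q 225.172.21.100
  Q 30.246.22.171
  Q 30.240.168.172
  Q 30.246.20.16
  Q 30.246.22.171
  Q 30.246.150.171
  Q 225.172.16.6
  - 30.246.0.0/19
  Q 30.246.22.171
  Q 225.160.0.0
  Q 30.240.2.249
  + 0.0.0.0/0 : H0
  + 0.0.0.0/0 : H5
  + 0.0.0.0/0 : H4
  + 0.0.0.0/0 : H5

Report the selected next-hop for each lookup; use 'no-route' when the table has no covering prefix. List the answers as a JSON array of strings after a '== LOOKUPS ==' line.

Apply in order:
  + 30.246.20.0/22 (H3) depth=22
  + 225.172.20.0/23 (H2) depth=23
  + 30.246.16.0/20 (H3) depth=20
  ? 225.172.20.0  path d0:-→d1:-→d2:-→d3:-→d4:-→d5:-→d6:-→d7:-→d8:-→d9:-→d10:-→d11:-→d12:-→d13:-→d14:-→d15:-→d16:-→d17:-→d18:-→d19:-→d20:-→d21:-→d22:-→d23:H2  best=H2
  ? 30.246.16.1  path d0:-→d1:-→d2:-→d3:-→d4:-→d5:-→d6:-→d7:-→d8:-→d9:-→d10:-→d11:-→d12:-→d13:-→d14:-→d15:-→d16:-→d17:-→d18:-→d19:-→d20:H3→d21:-  best=H3
  - 30.246.16.0/20 clear@20
  + 225.0.0.0/8 (H0) depth=8
  ? 225.0.1.51  path d0:-→d1:-→d2:-→d3:-→d4:-→d5:-→d6:-→d7:-→d8:H0  best=H0
  ? 30.246.20.81  path d0:-→d1:-→d2:-→d3:-→d4:-→d5:-→d6:-→d7:-→d8:-→d9:-→d10:-→d11:-→d12:-→d13:-→d14:-→d15:-→d16:-→d17:-→d18:-→d19:-→d20:-→d21:-→d22:H3  best=H3
  + 30.246.0.0/19 (H5) depth=19
  + 0.0.0.0/0 (H3) depth=0
  + 30.244.0.0/14 (H4) depth=14
  - 225.0.0.0/8 clear@8
  - 225.172.20.0/23 clear@23
  + 30.246.0.0/16 (H3) depth=16
  + 30.246.22.171/32 (H2) depth=32
  + 30.224.0.0/11 (H3) depth=11
  + 225.172.16.0/20 (H1) depth=20
  ? 127.108.111.194  path d0:H3→d1:-  best=H3
  + 225.160.0.0/12 (H1) depth=12
  + 225.172.21.0/24 (H5) depth=24
  - 30.244.0.0/14 clear@14
  ? 30.246.22.171  path d0:H3→d1:-→d2:-→d3:-→d4:-→d5:-→d6:-→d7:-→d8:-→d9:-→d10:-→d11:H3→d12:-→d13:-→d14:-→d15:-→d16:H3→d17:-→d18:-→d19:H5→d20:-→d21:-→d22:H3→d23:-→d24:-→d25:-→d26:-→d27:-→d28:-→d29:-→d30:-→d31:-→d32:H2  best=H2
  ? 225.172.16.45  path d0:H3→d1:-→d2:-→d3:-→d4:-→d5:-→d6:-→d7:-→d8:-→d9:-→d10:-→d11:-→d12:H1→d13:-→d14:-→d15:-→d16:-→d17:-→d18:-→d19:-→d20:H1→d21:-  best=H1
  + 30.240.0.0/12 (H0) depth=12
  ? 225.172.21.100  path d0:H3→d1:-→d2:-→d3:-→d4:-→d5:-→d6:-→d7:-→d8:-→d9:-→d10:-→d11:-→d12:H1→d13:-→d14:-→d15:-→d16:-→d17:-→d18:-→d19:-→d20:H1→d21:-→d22:-→d23:-→d24:H5  best=H5
  ? 30.246.22.171  path d0:H3→d1:-→d2:-→d3:-→d4:-→d5:-→d6:-→d7:-→d8:-→d9:-→d10:-→d11:H3→d12:H0→d13:-→d14:-→d15:-→d16:H3→d17:-→d18:-→d19:H5→d20:-→d21:-→d22:H3→d23:-→d24:-→d25:-→d26:-→d27:-→d28:-→d29:-→d30:-→d31:-→d32:H2  best=H2
  ? 30.240.168.172  path d0:H3→d1:-→d2:-→d3:-→d4:-→d5:-→d6:-→d7:-→d8:-→d9:-→d10:-→d11:H3→d12:H0→d13:-  best=H0
  ? 30.246.20.16  path d0:H3→d1:-→d2:-→d3:-→d4:-→d5:-→d6:-→d7:-→d8:-→d9:-→d10:-→d11:H3→d12:H0→d13:-→d14:-→d15:-→d16:H3→d17:-→d18:-→d19:H5→d20:-→d21:-→d22:H3  best=H3
  ? 30.246.22.171  path d0:H3→d1:-→d2:-→d3:-→d4:-→d5:-→d6:-→d7:-→d8:-→d9:-→d10:-→d11:H3→d12:H0→d13:-→d14:-→d15:-→d16:H3→d17:-→d18:-→d19:H5→d20:-→d21:-→d22:H3→d23:-→d24:-→d25:-→d26:-→d27:-→d28:-→d29:-→d30:-→d31:-→d32:H2  best=H2
  ? 30.246.150.171  path d0:H3→d1:-→d2:-→d3:-→d4:-→d5:-→d6:-→d7:-→d8:-→d9:-→d10:-→d11:H3→d12:H0→d13:-→d14:-→d15:-→d16:H3  best=H3
  ? 225.172.16.6  path d0:H3→d1:-→d2:-→d3:-→d4:-→d5:-→d6:-→d7:-→d8:-→d9:-→d10:-→d11:-→d12:H1→d13:-→d14:-→d15:-→d16:-→d17:-→d18:-→d19:-→d20:H1→d21:-  best=H1
  - 30.246.0.0/19 clear@19
  ? 30.246.22.171  path d0:H3→d1:-→d2:-→d3:-→d4:-→d5:-→d6:-→d7:-→d8:-→d9:-→d10:-→d11:H3→d12:H0→d13:-→d14:-→d15:-→d16:H3→d17:-→d18:-→d19:-→d20:-→d21:-→d22:H3→d23:-→d24:-→d25:-→d26:-→d27:-→d28:-→d29:-→d30:-→d31:-→d32:H2  best=H2
  ? 225.160.0.0  path d0:H3→d1:-→d2:-→d3:-→d4:-→d5:-→d6:-→d7:-→d8:-→d9:-→d10:-→d11:-→d12:H1  best=H1
  ? 30.240.2.249  path d0:H3→d1:-→d2:-→d3:-→d4:-→d5:-→d6:-→d7:-→d8:-→d9:-→d10:-→d11:H3→d12:H0→d13:-  best=H0
  + 0.0.0.0/0 (H0) depth=0
  + 0.0.0.0/0 (H5) depth=0
  + 0.0.0.0/0 (H4) depth=0
  + 0.0.0.0/0 (H5) depth=0

== LOOKUPS ==
["H2","H3","H0","H3","H3","H2","H1","H5","H2","H0","H3","H2","H3","H1","H2","H1","H0"]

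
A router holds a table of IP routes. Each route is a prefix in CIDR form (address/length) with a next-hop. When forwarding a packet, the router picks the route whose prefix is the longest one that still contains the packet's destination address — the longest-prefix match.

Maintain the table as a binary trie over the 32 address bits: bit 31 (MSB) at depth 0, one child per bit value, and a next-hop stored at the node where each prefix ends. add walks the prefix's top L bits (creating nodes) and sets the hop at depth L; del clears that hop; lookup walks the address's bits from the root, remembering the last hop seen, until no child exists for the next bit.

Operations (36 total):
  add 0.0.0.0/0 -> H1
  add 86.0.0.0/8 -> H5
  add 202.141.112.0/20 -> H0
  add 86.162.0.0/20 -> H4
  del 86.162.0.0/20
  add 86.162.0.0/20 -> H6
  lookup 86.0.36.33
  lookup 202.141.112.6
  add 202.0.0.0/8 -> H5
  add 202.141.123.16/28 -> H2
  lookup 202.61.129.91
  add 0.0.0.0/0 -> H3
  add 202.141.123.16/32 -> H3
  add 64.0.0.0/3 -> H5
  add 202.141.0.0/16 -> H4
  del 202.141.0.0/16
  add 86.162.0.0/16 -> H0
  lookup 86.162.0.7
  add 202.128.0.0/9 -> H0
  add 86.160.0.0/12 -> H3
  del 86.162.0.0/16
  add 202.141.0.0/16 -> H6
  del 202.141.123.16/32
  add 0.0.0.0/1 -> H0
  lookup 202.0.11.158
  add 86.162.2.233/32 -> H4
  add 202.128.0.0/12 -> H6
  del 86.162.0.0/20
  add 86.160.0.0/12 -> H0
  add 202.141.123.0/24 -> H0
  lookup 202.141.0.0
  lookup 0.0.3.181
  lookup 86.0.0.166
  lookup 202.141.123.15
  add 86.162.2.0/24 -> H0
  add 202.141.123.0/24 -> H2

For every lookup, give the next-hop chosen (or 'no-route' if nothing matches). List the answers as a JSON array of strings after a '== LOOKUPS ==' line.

Apply in order:
  + 0.0.0.0/0 (H1) depth=0
  + 86.0.0.0/8 (H5) depth=8
  + 202.141.112.0/20 (H0) depth=20
  + 86.162.0.0/20 (H4) depth=20
  del 86.162.0.0/20 (clear depth 20)
  + 86.162.0.0/20 (H6) depth=20
  Q 86.0.36.33: descend 01010110 ; hops seen [H1,H5] ; pick H5
  Q 202.141.112.6: descend 11001010100011010111 ; hops seen [H1,H0] ; pick H0
  + 202.0.0.0/8 (H5) depth=8
  + 202.141.123.16/28 (H2) depth=28
  Q 202.61.129.91: descend 11001010 ; hops seen [H1,H5] ; pick H5
  + 0.0.0.0/0 (H3) depth=0
  + 202.141.123.16/32 (H3) depth=32
  + 64.0.0.0/3 (H5) depth=3
  + 202.141.0.0/16 (H4) depth=16
  del 202.141.0.0/16 (clear depth 16)
  + 86.162.0.0/16 (H0) depth=16
  Q 86.162.0.7: descend 01010110101000100000 ; hops seen [H3,H5,H5,H0,H6] ; pick H6
  + 202.128.0.0/9 (H0) depth=9
  + 86.160.0.0/12 (H3) depth=12
  del 86.162.0.0/16 (clear depth 16)
  + 202.141.0.0/16 (H6) depth=16
  del 202.141.123.16/32 (clear depth 32)
  + 0.0.0.0/1 (H0) depth=1
  Q 202.0.11.158: descend 11001010 ; hops seen [H3,H5] ; pick H5
  + 86.162.2.233/32 (H4) depth=32
  + 202.128.0.0/12 (H6) depth=12
  del 86.162.0.0/20 (clear depth 20)
  + 86.160.0.0/12 (H0) depth=12
  + 202.141.123.0/24 (H0) depth=24
  Q 202.141.0.0: descend 11001010100011010 ; hops seen [H3,H5,H0,H6,H6] ; pick H6
  Q 0.0.3.181: descend 0 ; hops seen [H3,H0] ; pick H0
  Q 86.0.0.166: descend 01010110 ; hops seen [H3,H0,H5,H5] ; pick H5
  Q 202.141.123.15: descend 110010101000110101111011000 ; hops seen [H3,H5,H0,H6,H6,H0,H0] ; pick H0
  + 86.162.2.0/24 (H0) depth=24
  + 202.141.123.0/24 (H2) depth=24

== LOOKUPS ==
["H5","H0","H5","H6","H5","H6","H0","H5","H0"]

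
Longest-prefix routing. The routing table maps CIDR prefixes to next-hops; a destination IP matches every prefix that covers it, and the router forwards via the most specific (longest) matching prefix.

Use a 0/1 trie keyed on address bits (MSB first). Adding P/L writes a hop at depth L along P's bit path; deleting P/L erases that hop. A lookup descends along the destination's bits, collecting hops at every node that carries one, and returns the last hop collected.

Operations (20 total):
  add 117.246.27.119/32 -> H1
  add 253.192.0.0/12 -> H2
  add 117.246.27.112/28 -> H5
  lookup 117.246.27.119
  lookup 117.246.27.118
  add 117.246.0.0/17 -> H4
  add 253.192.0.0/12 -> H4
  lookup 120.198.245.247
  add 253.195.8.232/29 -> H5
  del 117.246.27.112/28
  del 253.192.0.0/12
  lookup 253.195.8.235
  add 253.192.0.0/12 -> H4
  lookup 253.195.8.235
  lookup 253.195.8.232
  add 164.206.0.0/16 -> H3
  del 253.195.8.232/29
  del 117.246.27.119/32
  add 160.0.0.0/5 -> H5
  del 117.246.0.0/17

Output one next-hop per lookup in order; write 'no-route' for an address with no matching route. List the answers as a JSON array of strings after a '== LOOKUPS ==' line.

Process each operation:
  + 117.246.27.119/32 (H1) depth=32
  + 253.192.0.0/12 (H2) depth=12
  + 117.246.27.112/28 (H5) depth=28
  Q 117.246.27.119: descend 01110101111101100001101101110111 ; hops seen [H5,H1] ; pick H1
  Q 117.246.27.118: descend 0111010111110110000110110111011 ; hops seen [H5] ; pick H5
  + 117.246.0.0/17 (H4) depth=17
  + 253.192.0.0/12 (H4) depth=12
  Q 120.198.245.247: descend 0111 ; hops seen [∅] ; pick no-route
  + 253.195.8.232/29 (H5) depth=29
  - 117.246.27.112/28 clear@28
  - 253.192.0.0/12 clear@12
  Q 253.195.8.235: descend 11111101110000110000100011101 ; hops seen [H5] ; pick H5
  + 253.192.0.0/12 (H4) depth=12
  Q 253.195.8.235: descend 11111101110000110000100011101 ; hops seen [H4,H5] ; pick H5
  Q 253.195.8.232: descend 11111101110000110000100011101 ; hops seen [H4,H5] ; pick H5
  + 164.206.0.0/16 (H3) depth=16
  - 253.195.8.232/29 clear@29
  - 117.246.27.119/32 clear@32
  + 160.0.0.0/5 (H5) depth=5
  - 117.246.0.0/17 clear@17

== LOOKUPS ==
["H1","H5","no-route","H5","H5","H5"]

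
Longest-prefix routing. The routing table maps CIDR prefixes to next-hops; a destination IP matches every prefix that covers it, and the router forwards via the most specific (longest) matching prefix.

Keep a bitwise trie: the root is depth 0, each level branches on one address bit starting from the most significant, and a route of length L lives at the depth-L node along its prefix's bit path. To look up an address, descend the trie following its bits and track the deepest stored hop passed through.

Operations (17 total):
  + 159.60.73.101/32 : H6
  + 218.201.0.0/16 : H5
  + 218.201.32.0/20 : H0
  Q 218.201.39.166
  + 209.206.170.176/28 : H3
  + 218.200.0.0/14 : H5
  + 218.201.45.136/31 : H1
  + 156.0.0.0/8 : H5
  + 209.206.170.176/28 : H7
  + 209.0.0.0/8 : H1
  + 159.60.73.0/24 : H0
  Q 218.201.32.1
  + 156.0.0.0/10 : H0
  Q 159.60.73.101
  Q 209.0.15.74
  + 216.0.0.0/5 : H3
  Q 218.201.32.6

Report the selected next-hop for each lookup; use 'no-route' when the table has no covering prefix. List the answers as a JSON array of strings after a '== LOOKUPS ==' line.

Process each operation:
  + 159.60.73.101/32 (H6) depth=32
  + 218.201.0.0/16 (H5) depth=16
  + 218.201.32.0/20 (H0) depth=20
  lookup 218.201.39.166: bits 11011010110010010010 walk d0:-→d1:-→d2:-→d3:-→d4:-→d5:-→d6:-→d7:-→d8:-→d9:-→d10:-→d11:-→d12:-→d13:-→d14:-→d15:-→d16:H5→d17:-→d18:-→d19:-→d20:H0 -> H0
  + 209.206.170.176/28 (H3) depth=28
  + 218.200.0.0/14 (H5) depth=14
  + 218.201.45.136/31 (H1) depth=31
  + 156.0.0.0/8 (H5) depth=8
  + 209.206.170.176/28 (H7) depth=28
  + 209.0.0.0/8 (H1) depth=8
  + 159.60.73.0/24 (H0) depth=24
  lookup 218.201.32.1: bits 11011010110010010010 walk d0:-→d1:-→d2:-→d3:-→d4:-→d5:-→d6:-→d7:-→d8:-→d9:-→d10:-→d11:-→d12:-→d13:-→d14:H5→d15:-→d16:H5→d17:-→d18:-→d19:-→d20:H0 -> H0
  + 156.0.0.0/10 (H0) depth=10
  lookup 159.60.73.101: bits 10011111001111000100100101100101 walk d0:-→d1:-→d2:-→d3:-→d4:-→d5:-→d6:-→d7:-→d8:-→d9:-→d10:-→d11:-→d12:-→d13:-→d14:-→d15:-→d16:-→d17:-→d18:-→d19:-→d20:-→d21:-→d22:-→d23:-→d24:H0→d25:-→d26:-→d27:-→d28:-→d29:-→d30:-→d31:-→d32:H6 -> H6
  lookup 209.0.15.74: bits 11010001 walk d0:-→d1:-→d2:-→d3:-→d4:-→d5:-→d6:-→d7:-→d8:H1 -> H1
  + 216.0.0.0/5 (H3) depth=5
  lookup 218.201.32.6: bits 11011010110010010010 walk d0:-→d1:-→d2:-→d3:-→d4:-→d5:H3→d6:-→d7:-→d8:-→d9:-→d10:-→d11:-→d12:-→d13:-→d14:H5→d15:-→d16:H5→d17:-→d18:-→d19:-→d20:H0 -> H0

== LOOKUPS ==
["H0","H0","H6","H1","H0"]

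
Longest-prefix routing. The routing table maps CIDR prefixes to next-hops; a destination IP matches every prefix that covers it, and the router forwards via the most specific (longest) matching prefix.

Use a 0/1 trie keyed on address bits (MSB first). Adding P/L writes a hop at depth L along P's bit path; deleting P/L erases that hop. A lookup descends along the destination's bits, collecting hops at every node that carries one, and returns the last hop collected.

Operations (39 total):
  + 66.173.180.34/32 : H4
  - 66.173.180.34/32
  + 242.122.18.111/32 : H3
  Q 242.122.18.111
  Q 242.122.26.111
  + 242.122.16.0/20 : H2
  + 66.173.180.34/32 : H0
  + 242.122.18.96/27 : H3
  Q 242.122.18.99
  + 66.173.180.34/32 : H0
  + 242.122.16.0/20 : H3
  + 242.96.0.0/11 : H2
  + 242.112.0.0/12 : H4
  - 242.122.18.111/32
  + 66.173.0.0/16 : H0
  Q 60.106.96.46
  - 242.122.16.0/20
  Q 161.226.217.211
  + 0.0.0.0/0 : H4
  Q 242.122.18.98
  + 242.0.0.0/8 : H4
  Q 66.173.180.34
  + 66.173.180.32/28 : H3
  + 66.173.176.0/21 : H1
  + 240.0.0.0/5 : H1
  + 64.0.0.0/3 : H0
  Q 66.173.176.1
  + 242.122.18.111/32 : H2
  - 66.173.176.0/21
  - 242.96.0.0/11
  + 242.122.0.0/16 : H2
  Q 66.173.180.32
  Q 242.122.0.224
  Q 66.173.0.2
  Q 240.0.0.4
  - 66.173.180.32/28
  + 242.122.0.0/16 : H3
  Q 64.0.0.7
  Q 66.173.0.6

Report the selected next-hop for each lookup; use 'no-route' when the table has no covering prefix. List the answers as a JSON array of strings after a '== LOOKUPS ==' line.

Apply in order:
  add 66.173.180.34/32 -> H4 at depth 32
  - 66.173.180.34/32 clear@32
  add 242.122.18.111/32 -> H3 at depth 32
  ? 242.122.18.111  path d0:-→d1:-→d2:-→d3:-→d4:-→d5:-→d6:-→d7:-→d8:-→d9:-→d10:-→d11:-→d12:-→d13:-→d14:-→d15:-→d16:-→d17:-→d18:-→d19:-→d20:-→d21:-→d22:-→d23:-→d24:-→d25:-→d26:-→d27:-→d28:-→d29:-→d30:-→d31:-→d32:H3  best=H3
  ? 242.122.26.111  path d0:-→d1:-→d2:-→d3:-→d4:-→d5:-→d6:-→d7:-→d8:-→d9:-→d10:-→d11:-→d12:-→d13:-→d14:-→d15:-→d16:-→d17:-→d18:-→d19:-→d20:-  best=no-route
  add 242.122.16.0/20 -> H2 at depth 20
  add 66.173.180.34/32 -> H0 at depth 32
  add 242.122.18.96/27 -> H3 at depth 27
  ? 242.122.18.99  path d0:-→d1:-→d2:-→d3:-→d4:-→d5:-→d6:-→d7:-→d8:-→d9:-→d10:-→d11:-→d12:-→d13:-→d14:-→d15:-→d16:-→d17:-→d18:-→d19:-→d20:H2→d21:-→d22:-→d23:-→d24:-→d25:-→d26:-→d27:H3→d28:-  best=H3
  add 66.173.180.34/32 -> H0 at depth 32
  add 242.122.16.0/20 -> H3 at depth 20
  add 242.96.0.0/11 -> H2 at depth 11
  add 242.112.0.0/12 -> H4 at depth 12
  - 242.122.18.111/32 clear@32
  add 66.173.0.0/16 -> H0 at depth 16
  ? 60.106.96.46  path d0:-→d1:-  best=no-route
  - 242.122.16.0/20 clear@20
  ? 161.226.217.211  path d0:-→d1:-  best=no-route
  add 0.0.0.0/0 -> H4 at depth 0
  ? 242.122.18.98  path d0:H4→d1:-→d2:-→d3:-→d4:-→d5:-→d6:-→d7:-→d8:-→d9:-→d10:-→d11:H2→d12:H4→d13:-→d14:-→d15:-→d16:-→d17:-→d18:-→d19:-→d20:-→d21:-→d22:-→d23:-→d24:-→d25:-→d26:-→d27:H3→d28:-  best=H3
  add 242.0.0.0/8 -> H4 at depth 8
  ? 66.173.180.34  path d0:H4→d1:-→d2:-→d3:-→d4:-→d5:-→d6:-→d7:-→d8:-→d9:-→d10:-→d11:-→d12:-→d13:-→d14:-→d15:-→d16:H0→d17:-→d18:-→d19:-→d20:-→d21:-→d22:-→d23:-→d24:-→d25:-→d26:-→d27:-→d28:-→d29:-→d30:-→d31:-→d32:H0  best=H0
  add 66.173.180.32/28 -> H3 at depth 28
  add 66.173.176.0/21 -> H1 at depth 21
  add 240.0.0.0/5 -> H1 at depth 5
  add 64.0.0.0/3 -> H0 at depth 3
  ? 66.173.176.1  path d0:H4→d1:-→d2:-→d3:H0→d4:-→d5:-→d6:-→d7:-→d8:-→d9:-→d10:-→d11:-→d12:-→d13:-→d14:-→d15:-→d16:H0→d17:-→d18:-→d19:-→d20:-→d21:H1  best=H1
  add 242.122.18.111/32 -> H2 at depth 32
  - 66.173.176.0/21 clear@21
  - 242.96.0.0/11 clear@11
  add 242.122.0.0/16 -> H2 at depth 16
  ? 66.173.180.32  path d0:H4→d1:-→d2:-→d3:H0→d4:-→d5:-→d6:-→d7:-→d8:-→d9:-→d10:-→d11:-→d12:-→d13:-→d14:-→d15:-→d16:H0→d17:-→d18:-→d19:-→d20:-→d21:-→d22:-→d23:-→d24:-→d25:-→d26:-→d27:-→d28:H3→d29:-→d30:-  best=H3
  ? 242.122.0.224  path d0:H4→d1:-→d2:-→d3:-→d4:-→d5:H1→d6:-→d7:-→d8:H4→d9:-→d10:-→d11:-→d12:H4→d13:-→d14:-→d15:-→d16:H2→d17:-→d18:-→d19:-  best=H2
  ? 66.173.0.2  path d0:H4→d1:-→d2:-→d3:H0→d4:-→d5:-→d6:-→d7:-→d8:-→d9:-→d10:-→d11:-→d12:-→d13:-→d14:-→d15:-→d16:H0  best=H0
  ? 240.0.0.4  path d0:H4→d1:-→d2:-→d3:-→d4:-→d5:H1→d6:-  best=H1
  - 66.173.180.32/28 clear@28
  add 242.122.0.0/16 -> H3 at depth 16
  ? 64.0.0.7  path d0:H4→d1:-→d2:-→d3:H0→d4:-→d5:-→d6:-  best=H0
  ? 66.173.0.6  path d0:H4→d1:-→d2:-→d3:H0→d4:-→d5:-→d6:-→d7:-→d8:-→d9:-→d10:-→d11:-→d12:-→d13:-→d14:-→d15:-→d16:H0  best=H0

== LOOKUPS ==
["H3","no-route","H3","no-route","no-route","H3","H0","H1","H3","H2","H0","H1","H0","H0"]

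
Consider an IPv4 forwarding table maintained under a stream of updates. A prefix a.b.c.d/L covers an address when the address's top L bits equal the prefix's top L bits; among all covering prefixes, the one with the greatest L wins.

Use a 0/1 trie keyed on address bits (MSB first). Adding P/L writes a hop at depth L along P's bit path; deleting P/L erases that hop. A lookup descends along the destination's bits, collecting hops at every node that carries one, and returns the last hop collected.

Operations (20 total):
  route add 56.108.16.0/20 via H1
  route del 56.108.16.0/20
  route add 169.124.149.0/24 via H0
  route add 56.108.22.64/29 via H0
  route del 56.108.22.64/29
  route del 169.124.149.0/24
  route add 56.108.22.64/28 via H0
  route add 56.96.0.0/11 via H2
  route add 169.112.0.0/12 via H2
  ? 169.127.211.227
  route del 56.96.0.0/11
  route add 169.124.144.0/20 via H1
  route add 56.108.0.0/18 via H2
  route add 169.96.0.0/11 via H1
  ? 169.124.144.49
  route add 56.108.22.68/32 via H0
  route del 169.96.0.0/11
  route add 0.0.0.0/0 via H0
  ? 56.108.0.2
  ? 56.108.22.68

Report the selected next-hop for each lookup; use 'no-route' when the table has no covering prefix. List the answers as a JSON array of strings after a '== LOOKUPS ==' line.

Trace:
  + 56.108.16.0/20 (H1) depth=20
  - 56.108.16.0/20 clear@20
  + 169.124.149.0/24 (H0) depth=24
  + 56.108.22.64/29 (H0) depth=29
  - 56.108.22.64/29 clear@29
  - 169.124.149.0/24 clear@24
  + 56.108.22.64/28 (H0) depth=28
  + 56.96.0.0/11 (H2) depth=11
  + 169.112.0.0/12 (H2) depth=12
  Q 169.127.211.227: descend 10101001011111 ; hops seen [H2] ; pick H2
  - 56.96.0.0/11 clear@11
  + 169.124.144.0/20 (H1) depth=20
  + 56.108.0.0/18 (H2) depth=18
  + 169.96.0.0/11 (H1) depth=11
  Q 169.124.144.49: descend 101010010111110010010 ; hops seen [H1,H2,H1] ; pick H1
  + 56.108.22.68/32 (H0) depth=32
  - 169.96.0.0/11 clear@11
  + 0.0.0.0/0 (H0) depth=0
  Q 56.108.0.2: descend 0011100001101100000 ; hops seen [H0,H2] ; pick H2
  Q 56.108.22.68: descend 00111000011011000001011001000100 ; hops seen [H0,H2,H0,H0] ; pick H0

== LOOKUPS ==
["H2","H1","H2","H0"]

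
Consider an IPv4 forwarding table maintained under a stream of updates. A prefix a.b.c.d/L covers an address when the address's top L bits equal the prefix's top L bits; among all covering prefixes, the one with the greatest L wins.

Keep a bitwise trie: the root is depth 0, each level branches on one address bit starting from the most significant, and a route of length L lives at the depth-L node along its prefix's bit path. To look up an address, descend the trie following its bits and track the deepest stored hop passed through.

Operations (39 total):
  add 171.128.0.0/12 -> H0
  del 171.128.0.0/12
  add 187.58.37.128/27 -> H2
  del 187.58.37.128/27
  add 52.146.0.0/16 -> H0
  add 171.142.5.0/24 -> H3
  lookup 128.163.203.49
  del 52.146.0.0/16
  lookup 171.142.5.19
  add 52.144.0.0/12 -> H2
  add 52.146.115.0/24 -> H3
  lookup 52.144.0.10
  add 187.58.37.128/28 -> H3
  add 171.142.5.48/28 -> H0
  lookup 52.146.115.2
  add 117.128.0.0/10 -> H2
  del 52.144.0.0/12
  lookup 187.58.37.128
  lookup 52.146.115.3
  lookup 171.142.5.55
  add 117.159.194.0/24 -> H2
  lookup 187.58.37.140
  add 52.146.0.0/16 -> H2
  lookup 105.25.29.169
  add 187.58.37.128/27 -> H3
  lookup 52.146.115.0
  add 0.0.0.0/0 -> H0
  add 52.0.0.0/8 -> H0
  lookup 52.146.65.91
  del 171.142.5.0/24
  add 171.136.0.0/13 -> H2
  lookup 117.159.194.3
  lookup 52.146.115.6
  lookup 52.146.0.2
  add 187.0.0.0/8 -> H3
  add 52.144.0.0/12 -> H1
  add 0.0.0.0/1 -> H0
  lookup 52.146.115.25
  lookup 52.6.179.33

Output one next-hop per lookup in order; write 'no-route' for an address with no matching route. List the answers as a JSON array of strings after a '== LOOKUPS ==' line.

Apply in order:
  + 171.128.0.0/12 (H0) depth=12
  - 171.128.0.0/12 clear@12
  + 187.58.37.128/27 (H2) depth=27
  - 187.58.37.128/27 clear@27
  + 52.146.0.0/16 (H0) depth=16
  + 171.142.5.0/24 (H3) depth=24
  Q 128.163.203.49: descend 10 ; hops seen [∅] ; pick no-route
  - 52.146.0.0/16 clear@16
  Q 171.142.5.19: descend 101010111000111000000101 ; hops seen [H3] ; pick H3
  + 52.144.0.0/12 (H2) depth=12
  + 52.146.115.0/24 (H3) depth=24
  Q 52.144.0.10: descend 00110100100100 ; hops seen [H2] ; pick H2
  + 187.58.37.128/28 (H3) depth=28
  + 171.142.5.48/28 (H0) depth=28
  Q 52.146.115.2: descend 001101001001001001110011 ; hops seen [H2,H3] ; pick H3
  + 117.128.0.0/10 (H2) depth=10
  - 52.144.0.0/12 clear@12
  Q 187.58.37.128: descend 1011101100111010001001011000 ; hops seen [H3] ; pick H3
  Q 52.146.115.3: descend 001101001001001001110011 ; hops seen [H3] ; pick H3
  Q 171.142.5.55: descend 1010101110001110000001010011 ; hops seen [H3,H0] ; pick H0
  + 117.159.194.0/24 (H2) depth=24
  Q 187.58.37.140: descend 1011101100111010001001011000 ; hops seen [H3] ; pick H3
  + 52.146.0.0/16 (H2) depth=16
  Q 105.25.29.169: descend 011 ; hops seen [∅] ; pick no-route
  + 187.58.37.128/27 (H3) depth=27
  Q 52.146.115.0: descend 001101001001001001110011 ; hops seen [H2,H3] ; pick H3
  + 0.0.0.0/0 (H0) depth=0
  + 52.0.0.0/8 (H0) depth=8
  Q 52.146.65.91: descend 001101001001001001 ; hops seen [H0,H0,H2] ; pick H2
  - 171.142.5.0/24 clear@24
  + 171.136.0.0/13 (H2) depth=13
  Q 117.159.194.3: descend 011101011001111111000010 ; hops seen [H0,H2,H2] ; pick H2
  Q 52.146.115.6: descend 001101001001001001110011 ; hops seen [H0,H0,H2,H3] ; pick H3
  Q 52.146.0.2: descend 00110100100100100 ; hops seen [H0,H0,H2] ; pick H2
  + 187.0.0.0/8 (H3) depth=8
  + 52.144.0.0/12 (H1) depth=12
  + 0.0.0.0/1 (H0) depth=1
  Q 52.146.115.25: descend 001101001001001001110011 ; hops seen [H0,H0,H0,H1,H2,H3] ; pick H3
  Q 52.6.179.33: descend 00110100 ; hops seen [H0,H0,H0] ; pick H0

== LOOKUPS ==
["no-route","H3","H2","H3","H3","H3","H0","H3","no-route","H3","H2","H2","H3","H2","H3","H0"]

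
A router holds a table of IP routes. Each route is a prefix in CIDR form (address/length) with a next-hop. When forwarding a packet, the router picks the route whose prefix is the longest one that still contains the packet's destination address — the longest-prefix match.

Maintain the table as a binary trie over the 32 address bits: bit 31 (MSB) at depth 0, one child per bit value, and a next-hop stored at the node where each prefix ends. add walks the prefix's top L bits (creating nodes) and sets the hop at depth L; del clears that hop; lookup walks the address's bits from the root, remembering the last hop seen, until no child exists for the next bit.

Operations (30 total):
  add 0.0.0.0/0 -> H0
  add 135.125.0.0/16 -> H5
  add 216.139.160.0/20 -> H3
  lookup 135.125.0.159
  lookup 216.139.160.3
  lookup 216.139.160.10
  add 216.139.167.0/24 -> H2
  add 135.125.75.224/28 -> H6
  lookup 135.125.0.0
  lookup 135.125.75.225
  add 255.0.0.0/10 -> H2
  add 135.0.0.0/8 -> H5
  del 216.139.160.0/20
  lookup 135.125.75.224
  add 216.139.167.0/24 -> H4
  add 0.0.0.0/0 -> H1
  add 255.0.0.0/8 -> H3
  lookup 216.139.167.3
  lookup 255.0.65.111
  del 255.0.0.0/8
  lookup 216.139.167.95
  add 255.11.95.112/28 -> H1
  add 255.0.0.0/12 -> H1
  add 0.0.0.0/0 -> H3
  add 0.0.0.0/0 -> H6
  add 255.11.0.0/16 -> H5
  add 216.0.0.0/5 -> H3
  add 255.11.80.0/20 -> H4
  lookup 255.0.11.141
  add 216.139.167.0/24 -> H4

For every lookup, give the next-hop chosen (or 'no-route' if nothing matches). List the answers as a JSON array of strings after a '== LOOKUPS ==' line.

Process each operation:
  add 0.0.0.0/0 -> H0 at depth 0
  add 135.125.0.0/16 -> H5 at depth 16
  add 216.139.160.0/20 -> H3 at depth 20
  Q 135.125.0.159: descend 1000011101111101 ; hops seen [H0,H5] ; pick H5
  Q 216.139.160.3: descend 11011000100010111010 ; hops seen [H0,H3] ; pick H3
  Q 216.139.160.10: descend 11011000100010111010 ; hops seen [H0,H3] ; pick H3
  add 216.139.167.0/24 -> H2 at depth 24
  add 135.125.75.224/28 -> H6 at depth 28
  Q 135.125.0.0: descend 10000111011111010 ; hops seen [H0,H5] ; pick H5
  Q 135.125.75.225: descend 1000011101111101010010111110 ; hops seen [H0,H5,H6] ; pick H6
  add 255.0.0.0/10 -> H2 at depth 10
  add 135.0.0.0/8 -> H5 at depth 8
  - 216.139.160.0/20 clear@20
  Q 135.125.75.224: descend 1000011101111101010010111110 ; hops seen [H0,H5,H5,H6] ; pick H6
  add 216.139.167.0/24 -> H4 at depth 24
  add 0.0.0.0/0 -> H1 at depth 0
  add 255.0.0.0/8 -> H3 at depth 8
  Q 216.139.167.3: descend 110110001000101110100111 ; hops seen [H1,H4] ; pick H4
  Q 255.0.65.111: descend 1111111100 ; hops seen [H1,H3,H2] ; pick H2
  - 255.0.0.0/8 clear@8
  Q 216.139.167.95: descend 110110001000101110100111 ; hops seen [H1,H4] ; pick H4
  add 255.11.95.112/28 -> H1 at depth 28
  add 255.0.0.0/12 -> H1 at depth 12
  add 0.0.0.0/0 -> H3 at depth 0
  add 0.0.0.0/0 -> H6 at depth 0
  add 255.11.0.0/16 -> H5 at depth 16
  add 216.0.0.0/5 -> H3 at depth 5
  add 255.11.80.0/20 -> H4 at depth 20
  Q 255.0.11.141: descend 111111110000 ; hops seen [H6,H2,H1] ; pick H1
  add 216.139.167.0/24 -> H4 at depth 24

== LOOKUPS ==
["H5","H3","H3","H5","H6","H6","H4","H2","H4","H1"]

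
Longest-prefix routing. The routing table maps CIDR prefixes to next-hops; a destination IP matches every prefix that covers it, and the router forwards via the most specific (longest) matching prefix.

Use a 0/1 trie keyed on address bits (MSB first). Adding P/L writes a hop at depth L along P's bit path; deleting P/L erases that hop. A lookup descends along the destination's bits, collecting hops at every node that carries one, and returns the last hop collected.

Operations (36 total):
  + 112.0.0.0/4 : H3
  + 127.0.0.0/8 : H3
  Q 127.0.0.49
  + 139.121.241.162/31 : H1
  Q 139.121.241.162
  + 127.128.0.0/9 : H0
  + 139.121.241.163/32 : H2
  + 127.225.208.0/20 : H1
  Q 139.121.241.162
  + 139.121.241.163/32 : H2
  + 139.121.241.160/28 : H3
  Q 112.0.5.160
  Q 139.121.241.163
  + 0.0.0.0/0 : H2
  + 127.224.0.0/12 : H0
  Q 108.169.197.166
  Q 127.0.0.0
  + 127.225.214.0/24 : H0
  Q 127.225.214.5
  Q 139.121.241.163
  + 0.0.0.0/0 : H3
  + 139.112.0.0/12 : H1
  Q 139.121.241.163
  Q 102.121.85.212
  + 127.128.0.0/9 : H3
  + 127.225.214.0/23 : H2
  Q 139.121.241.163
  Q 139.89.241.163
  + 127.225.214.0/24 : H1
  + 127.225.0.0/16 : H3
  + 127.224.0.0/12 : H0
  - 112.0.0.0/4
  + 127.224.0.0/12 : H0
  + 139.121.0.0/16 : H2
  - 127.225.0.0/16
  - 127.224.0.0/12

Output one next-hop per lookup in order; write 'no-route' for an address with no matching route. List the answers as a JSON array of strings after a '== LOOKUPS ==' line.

Apply in order:
  add 112.0.0.0/4 -> H3 at depth 4
  add 127.0.0.0/8 -> H3 at depth 8
  lookup 127.0.0.49: bits 01111111 walk d0:-→d1:-→d2:-→d3:-→d4:H3→d5:-→d6:-→d7:-→d8:H3 -> H3
  add 139.121.241.162/31 -> H1 at depth 31
  lookup 139.121.241.162: bits 1000101101111001111100011010001 walk d0:-→d1:-→d2:-→d3:-→d4:-→d5:-→d6:-→d7:-→d8:-→d9:-→d10:-→d11:-→d12:-→d13:-→d14:-→d15:-→d16:-→d17:-→d18:-→d19:-→d20:-→d21:-→d22:-→d23:-→d24:-→d25:-→d26:-→d27:-→d28:-→d29:-→d30:-→d31:H1 -> H1
  add 127.128.0.0/9 -> H0 at depth 9
  add 139.121.241.163/32 -> H2 at depth 32
  add 127.225.208.0/20 -> H1 at depth 20
  lookup 139.121.241.162: bits 1000101101111001111100011010001 walk d0:-→d1:-→d2:-→d3:-→d4:-→d5:-→d6:-→d7:-→d8:-→d9:-→d10:-→d11:-→d12:-→d13:-→d14:-→d15:-→d16:-→d17:-→d18:-→d19:-→d20:-→d21:-→d22:-→d23:-→d24:-→d25:-→d26:-→d27:-→d28:-→d29:-→d30:-→d31:H1 -> H1
  add 139.121.241.163/32 -> H2 at depth 32
  add 139.121.241.160/28 -> H3 at depth 28
  lookup 112.0.5.160: bits 0111 walk d0:-→d1:-→d2:-→d3:-→d4:H3 -> H3
  lookup 139.121.241.163: bits 10001011011110011111000110100011 walk d0:-→d1:-→d2:-→d3:-→d4:-→d5:-→d6:-→d7:-→d8:-→d9:-→d10:-→d11:-→d12:-→d13:-→d14:-→d15:-→d16:-→d17:-→d18:-→d19:-→d20:-→d21:-→d22:-→d23:-→d24:-→d25:-→d26:-→d27:-→d28:H3→d29:-→d30:-→d31:H1→d32:H2 -> H2
  add 0.0.0.0/0 -> H2 at depth 0
  add 127.224.0.0/12 -> H0 at depth 12
  lookup 108.169.197.166: bits 011 walk d0:H2→d1:-→d2:-→d3:- -> H2
  lookup 127.0.0.0: bits 01111111 walk d0:H2→d1:-→d2:-→d3:-→d4:H3→d5:-→d6:-→d7:-→d8:H3 -> H3
  add 127.225.214.0/24 -> H0 at depth 24
  lookup 127.225.214.5: bits 011111111110000111010110 walk d0:H2→d1:-→d2:-→d3:-→d4:H3→d5:-→d6:-→d7:-→d8:H3→d9:H0→d10:-→d11:-→d12:H0→d13:-→d14:-→d15:-→d16:-→d17:-→d18:-→d19:-→d20:H1→d21:-→d22:-→d23:-→d24:H0 -> H0
  lookup 139.121.241.163: bits 10001011011110011111000110100011 walk d0:H2→d1:-→d2:-→d3:-→d4:-→d5:-→d6:-→d7:-→d8:-→d9:-→d10:-→d11:-→d12:-→d13:-→d14:-→d15:-→d16:-→d17:-→d18:-→d19:-→d20:-→d21:-→d22:-→d23:-→d24:-→d25:-→d26:-→d27:-→d28:H3→d29:-→d30:-→d31:H1→d32:H2 -> H2
  add 0.0.0.0/0 -> H3 at depth 0
  add 139.112.0.0/12 -> H1 at depth 12
  lookup 139.121.241.163: bits 10001011011110011111000110100011 walk d0:H3→d1:-→d2:-→d3:-→d4:-→d5:-→d6:-→d7:-→d8:-→d9:-→d10:-→d11:-→d12:H1→d13:-→d14:-→d15:-→d16:-→d17:-→d18:-→d19:-→d20:-→d21:-→d22:-→d23:-→d24:-→d25:-→d26:-→d27:-→d28:H3→d29:-→d30:-→d31:H1→d32:H2 -> H2
  lookup 102.121.85.212: bits 011 walk d0:H3→d1:-→d2:-→d3:- -> H3
  add 127.128.0.0/9 -> H3 at depth 9
  add 127.225.214.0/23 -> H2 at depth 23
  lookup 139.121.241.163: bits 10001011011110011111000110100011 walk d0:H3→d1:-→d2:-→d3:-→d4:-→d5:-→d6:-→d7:-→d8:-→d9:-→d10:-→d11:-→d12:H1→d13:-→d14:-→d15:-→d16:-→d17:-→d18:-→d19:-→d20:-→d21:-→d22:-→d23:-→d24:-→d25:-→d26:-→d27:-→d28:H3→d29:-→d30:-→d31:H1→d32:H2 -> H2
  lookup 139.89.241.163: bits 1000101101 walk d0:H3→d1:-→d2:-→d3:-→d4:-→d5:-→d6:-→d7:-→d8:-→d9:-→d10:- -> H3
  add 127.225.214.0/24 -> H1 at depth 24
  add 127.225.0.0/16 -> H3 at depth 16
  add 127.224.0.0/12 -> H0 at depth 12
  del 112.0.0.0/4 (clear depth 4)
  add 127.224.0.0/12 -> H0 at depth 12
  add 139.121.0.0/16 -> H2 at depth 16
  del 127.225.0.0/16 (clear depth 16)
  del 127.224.0.0/12 (clear depth 12)

== LOOKUPS ==
["H3","H1","H1","H3","H2","H2","H3","H0","H2","H2","H3","H2","H3"]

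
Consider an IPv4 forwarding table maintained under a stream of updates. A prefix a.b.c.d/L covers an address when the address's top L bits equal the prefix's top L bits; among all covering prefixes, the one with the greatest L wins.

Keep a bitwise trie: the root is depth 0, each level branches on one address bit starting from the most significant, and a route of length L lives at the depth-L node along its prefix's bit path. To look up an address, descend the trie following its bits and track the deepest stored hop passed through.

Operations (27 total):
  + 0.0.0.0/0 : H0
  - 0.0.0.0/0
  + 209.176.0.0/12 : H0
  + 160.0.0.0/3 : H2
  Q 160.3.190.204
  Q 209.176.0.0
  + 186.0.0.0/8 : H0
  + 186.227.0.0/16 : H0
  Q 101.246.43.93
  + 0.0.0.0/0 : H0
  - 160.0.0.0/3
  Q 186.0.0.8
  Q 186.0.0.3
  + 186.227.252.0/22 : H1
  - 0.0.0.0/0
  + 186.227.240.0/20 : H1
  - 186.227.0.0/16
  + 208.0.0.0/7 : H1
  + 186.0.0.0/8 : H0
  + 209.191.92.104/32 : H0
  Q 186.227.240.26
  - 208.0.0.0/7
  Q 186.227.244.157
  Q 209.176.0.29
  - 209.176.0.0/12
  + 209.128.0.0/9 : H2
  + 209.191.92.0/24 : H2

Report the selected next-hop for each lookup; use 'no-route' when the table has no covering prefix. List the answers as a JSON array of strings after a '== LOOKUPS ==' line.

Process each operation:
  + 0.0.0.0/0 (H0) depth=0
  del 0.0.0.0/0 (clear depth 0)
  + 209.176.0.0/12 (H0) depth=12
  + 160.0.0.0/3 (H2) depth=3
  ? 160.3.190.204  path d0:-→d1:-→d2:-→d3:H2  best=H2
  ? 209.176.0.0  path d0:-→d1:-→d2:-→d3:-→d4:-→d5:-→d6:-→d7:-→d8:-→d9:-→d10:-→d11:-→d12:H0  best=H0
  + 186.0.0.0/8 (H0) depth=8
  + 186.227.0.0/16 (H0) depth=16
  ? 101.246.43.93  path d0:-  best=no-route
  + 0.0.0.0/0 (H0) depth=0
  del 160.0.0.0/3 (clear depth 3)
  ? 186.0.0.8  path d0:H0→d1:-→d2:-→d3:-→d4:-→d5:-→d6:-→d7:-→d8:H0  best=H0
  ? 186.0.0.3  path d0:H0→d1:-→d2:-→d3:-→d4:-→d5:-→d6:-→d7:-→d8:H0  best=H0
  + 186.227.252.0/22 (H1) depth=22
  del 0.0.0.0/0 (clear depth 0)
  + 186.227.240.0/20 (H1) depth=20
  del 186.227.0.0/16 (clear depth 16)
  + 208.0.0.0/7 (H1) depth=7
  + 186.0.0.0/8 (H0) depth=8
  + 209.191.92.104/32 (H0) depth=32
  ? 186.227.240.26  path d0:-→d1:-→d2:-→d3:-→d4:-→d5:-→d6:-→d7:-→d8:H0→d9:-→d10:-→d11:-→d12:-→d13:-→d14:-→d15:-→d16:-→d17:-→d18:-→d19:-→d20:H1  best=H1
  del 208.0.0.0/7 (clear depth 7)
  ? 186.227.244.157  path d0:-→d1:-→d2:-→d3:-→d4:-→d5:-→d6:-→d7:-→d8:H0→d9:-→d10:-→d11:-→d12:-→d13:-→d14:-→d15:-→d16:-→d17:-→d18:-→d19:-→d20:H1  best=H1
  ? 209.176.0.29  path d0:-→d1:-→d2:-→d3:-→d4:-→d5:-→d6:-→d7:-→d8:-→d9:-→d10:-→d11:-→d12:H0  best=H0
  del 209.176.0.0/12 (clear depth 12)
  + 209.128.0.0/9 (H2) depth=9
  + 209.191.92.0/24 (H2) depth=24

== LOOKUPS ==
["H2","H0","no-route","H0","H0","H1","H1","H0"]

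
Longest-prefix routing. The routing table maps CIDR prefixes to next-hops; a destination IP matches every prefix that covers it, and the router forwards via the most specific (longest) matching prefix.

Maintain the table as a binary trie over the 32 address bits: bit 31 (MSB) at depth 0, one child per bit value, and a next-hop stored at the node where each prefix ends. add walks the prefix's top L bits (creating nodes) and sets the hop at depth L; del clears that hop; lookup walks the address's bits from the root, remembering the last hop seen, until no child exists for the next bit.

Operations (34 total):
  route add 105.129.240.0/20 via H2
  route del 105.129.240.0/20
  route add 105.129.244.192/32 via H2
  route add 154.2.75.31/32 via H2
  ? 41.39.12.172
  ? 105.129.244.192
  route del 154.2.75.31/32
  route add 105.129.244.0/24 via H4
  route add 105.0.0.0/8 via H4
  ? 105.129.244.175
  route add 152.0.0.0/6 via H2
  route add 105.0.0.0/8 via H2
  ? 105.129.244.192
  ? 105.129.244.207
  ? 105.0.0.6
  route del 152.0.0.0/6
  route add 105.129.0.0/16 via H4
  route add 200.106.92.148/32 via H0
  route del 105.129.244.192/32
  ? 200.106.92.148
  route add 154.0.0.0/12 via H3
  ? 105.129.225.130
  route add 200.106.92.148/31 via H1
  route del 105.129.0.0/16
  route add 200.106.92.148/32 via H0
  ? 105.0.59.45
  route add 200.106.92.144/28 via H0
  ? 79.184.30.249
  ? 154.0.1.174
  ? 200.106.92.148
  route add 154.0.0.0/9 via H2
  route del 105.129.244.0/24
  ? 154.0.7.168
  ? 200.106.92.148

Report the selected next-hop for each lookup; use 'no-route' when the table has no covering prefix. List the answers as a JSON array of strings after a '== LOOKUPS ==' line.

Process each operation:
  add 105.129.240.0/20 -> H2 at depth 20
  del 105.129.240.0/20 (clear depth 20)
  add 105.129.244.192/32 -> H2 at depth 32
  add 154.2.75.31/32 -> H2 at depth 32
  ? 41.39.12.172  path d0:-→d1:-  best=no-route
  ? 105.129.244.192  path d0:-→d1:-→d2:-→d3:-→d4:-→d5:-→d6:-→d7:-→d8:-→d9:-→d10:-→d11:-→d12:-→d13:-→d14:-→d15:-→d16:-→d17:-→d18:-→d19:-→d20:-→d21:-→d22:-→d23:-→d24:-→d25:-→d26:-→d27:-→d28:-→d29:-→d30:-→d31:-→d32:H2  best=H2
  del 154.2.75.31/32 (clear depth 32)
  add 105.129.244.0/24 -> H4 at depth 24
  add 105.0.0.0/8 -> H4 at depth 8
  ? 105.129.244.175  path d0:-→d1:-→d2:-→d3:-→d4:-→d5:-→d6:-→d7:-→d8:H4→d9:-→d10:-→d11:-→d12:-→d13:-→d14:-→d15:-→d16:-→d17:-→d18:-→d19:-→d20:-→d21:-→d22:-→d23:-→d24:H4→d25:-  best=H4
  add 152.0.0.0/6 -> H2 at depth 6
  add 105.0.0.0/8 -> H2 at depth 8
  ? 105.129.244.192  path d0:-→d1:-→d2:-→d3:-→d4:-→d5:-→d6:-→d7:-→d8:H2→d9:-→d10:-→d11:-→d12:-→d13:-→d14:-→d15:-→d16:-→d17:-→d18:-→d19:-→d20:-→d21:-→d22:-→d23:-→d24:H4→d25:-→d26:-→d27:-→d28:-→d29:-→d30:-→d31:-→d32:H2  best=H2
  ? 105.129.244.207  path d0:-→d1:-→d2:-→d3:-→d4:-→d5:-→d6:-→d7:-→d8:H2→d9:-→d10:-→d11:-→d12:-→d13:-→d14:-→d15:-→d16:-→d17:-→d18:-→d19:-→d20:-→d21:-→d22:-→d23:-→d24:H4→d25:-→d26:-→d27:-→d28:-  best=H4
  ? 105.0.0.6  path d0:-→d1:-→d2:-→d3:-→d4:-→d5:-→d6:-→d7:-→d8:H2  best=H2
  del 152.0.0.0/6 (clear depth 6)
  add 105.129.0.0/16 -> H4 at depth 16
  add 200.106.92.148/32 -> H0 at depth 32
  del 105.129.244.192/32 (clear depth 32)
  ? 200.106.92.148  path d0:-→d1:-→d2:-→d3:-→d4:-→d5:-→d6:-→d7:-→d8:-→d9:-→d10:-→d11:-→d12:-→d13:-→d14:-→d15:-→d16:-→d17:-→d18:-→d19:-→d20:-→d21:-→d22:-→d23:-→d24:-→d25:-→d26:-→d27:-→d28:-→d29:-→d30:-→d31:-→d32:H0  best=H0
  add 154.0.0.0/12 -> H3 at depth 12
  ? 105.129.225.130  path d0:-→d1:-→d2:-→d3:-→d4:-→d5:-→d6:-→d7:-→d8:H2→d9:-→d10:-→d11:-→d12:-→d13:-→d14:-→d15:-→d16:H4→d17:-→d18:-→d19:-  best=H4
  add 200.106.92.148/31 -> H1 at depth 31
  del 105.129.0.0/16 (clear depth 16)
  add 200.106.92.148/32 -> H0 at depth 32
  ? 105.0.59.45  path d0:-→d1:-→d2:-→d3:-→d4:-→d5:-→d6:-→d7:-→d8:H2  best=H2
  add 200.106.92.144/28 -> H0 at depth 28
  ? 79.184.30.249  path d0:-→d1:-→d2:-  best=no-route
  ? 154.0.1.174  path d0:-→d1:-→d2:-→d3:-→d4:-→d5:-→d6:-→d7:-→d8:-→d9:-→d10:-→d11:-→d12:H3→d13:-→d14:-  best=H3
  ? 200.106.92.148  path d0:-→d1:-→d2:-→d3:-→d4:-→d5:-→d6:-→d7:-→d8:-→d9:-→d10:-→d11:-→d12:-→d13:-→d14:-→d15:-→d16:-→d17:-→d18:-→d19:-→d20:-→d21:-→d22:-→d23:-→d24:-→d25:-→d26:-→d27:-→d28:H0→d29:-→d30:-→d31:H1→d32:H0  best=H0
  add 154.0.0.0/9 -> H2 at depth 9
  del 105.129.244.0/24 (clear depth 24)
  ? 154.0.7.168  path d0:-→d1:-→d2:-→d3:-→d4:-→d5:-→d6:-→d7:-→d8:-→d9:H2→d10:-→d11:-→d12:H3→d13:-→d14:-  best=H3
  ? 200.106.92.148  path d0:-→d1:-→d2:-→d3:-→d4:-→d5:-→d6:-→d7:-→d8:-→d9:-→d10:-→d11:-→d12:-→d13:-→d14:-→d15:-→d16:-→d17:-→d18:-→d19:-→d20:-→d21:-→d22:-→d23:-→d24:-→d25:-→d26:-→d27:-→d28:H0→d29:-→d30:-→d31:H1→d32:H0  best=H0

== LOOKUPS ==
["no-route","H2","H4","H2","H4","H2","H0","H4","H2","no-route","H3","H0","H3","H0"]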